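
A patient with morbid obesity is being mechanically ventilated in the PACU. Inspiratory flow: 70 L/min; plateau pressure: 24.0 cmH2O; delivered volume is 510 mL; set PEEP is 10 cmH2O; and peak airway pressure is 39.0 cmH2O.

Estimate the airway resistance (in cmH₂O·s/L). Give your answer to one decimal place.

Flow: 70 L/min ÷ 60 = 1.1667 L/s.
Raw = (PIP − Pplat) / flow = (39.0 − 24.0) / 1.1667 = 15.0 / 1.1667 = 12.857 cmH2O·s/L.

12.9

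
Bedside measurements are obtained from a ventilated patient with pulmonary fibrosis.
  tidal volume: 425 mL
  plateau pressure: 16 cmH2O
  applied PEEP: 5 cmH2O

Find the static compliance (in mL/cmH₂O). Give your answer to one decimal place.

38.6

Cstat = Vt / (Pplat − PEEP) = 425 / (16 − 5) = 425 / 11.0 = 38.636 mL/cmH2O.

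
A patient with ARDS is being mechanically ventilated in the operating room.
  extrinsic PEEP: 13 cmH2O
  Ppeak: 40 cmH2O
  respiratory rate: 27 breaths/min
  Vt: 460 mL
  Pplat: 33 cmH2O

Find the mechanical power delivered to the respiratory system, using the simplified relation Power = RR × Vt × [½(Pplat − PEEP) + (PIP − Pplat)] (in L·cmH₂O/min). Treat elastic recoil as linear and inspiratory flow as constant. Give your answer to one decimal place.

211.1

Per-breath work = Vt × [½(Pplat−PEEP) + (PIP−Pplat)] = 0.460 × [0.5×20.0 + 7.0] = 0.460 × 17.0 = 7.82 L·cmH2O.
Power = 27 × 7.82 = 211.14 L·cmH2O/min.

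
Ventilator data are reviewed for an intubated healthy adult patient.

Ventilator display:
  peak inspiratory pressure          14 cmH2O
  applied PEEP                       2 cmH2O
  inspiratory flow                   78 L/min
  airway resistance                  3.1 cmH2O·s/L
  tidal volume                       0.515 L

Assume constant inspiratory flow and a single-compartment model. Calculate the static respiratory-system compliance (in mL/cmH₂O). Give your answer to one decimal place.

64.6

Flow: 78 L/min ÷ 60 = 1.3 L/s.
Equation of motion (constant flow): PIP = Vt/C + R·V̇ + PEEP.
Vt/C = PIP − R·V̇ − PEEP = 14 − 3.1×1.3 − 2 = 14 − 4.03 − 2 = 7.97 cmH2O.
C = Vt / 7.97 = 515 / 7.97 = 64.617 mL/cmH2O.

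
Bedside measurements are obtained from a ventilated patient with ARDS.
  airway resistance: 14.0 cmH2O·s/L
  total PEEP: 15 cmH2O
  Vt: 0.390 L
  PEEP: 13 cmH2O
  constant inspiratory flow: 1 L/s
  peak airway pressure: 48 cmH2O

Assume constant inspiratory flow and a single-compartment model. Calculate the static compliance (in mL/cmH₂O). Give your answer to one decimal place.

Total PEEP = 15 cmH2O (set 13 + intrinsic 2); this is the baseline alveolar pressure.
Equation of motion (constant flow): PIP = Vt/C + R·V̇ + PEEP.
Vt/C = PIP − R·V̇ − PEEP = 48 − 14.0×1 − 15 = 48 − 14.0 − 15 = 19.0 cmH2O.
C = Vt / 19.0 = 390 / 19.0 = 20.526 mL/cmH2O.

20.5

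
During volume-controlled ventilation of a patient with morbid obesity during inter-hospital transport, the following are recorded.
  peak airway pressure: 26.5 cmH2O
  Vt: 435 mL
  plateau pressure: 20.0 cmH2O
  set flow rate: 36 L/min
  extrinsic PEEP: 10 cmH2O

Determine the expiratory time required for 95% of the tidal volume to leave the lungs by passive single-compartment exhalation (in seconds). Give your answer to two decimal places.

Flow: 36 L/min ÷ 60 = 0.6 L/s.
R = (PIP − Pplat)/V̇ = (26.5 − 20.0) / 0.6 = 6.5/0.6 = 10.833 cmH2O·s/L.
C = Vt/(Pplat − PEEP) = 435.0 / (20.0 − 10) = 435.0/10.0 = 43.5 mL/cmH2O.
τ = R × C = 10.833 × 0.0435 L/cmH2O = 0.4712 s.
t = −τ·ln(1 − 0.95) = −0.4712·ln(0.05) = 1.412 s.

1.41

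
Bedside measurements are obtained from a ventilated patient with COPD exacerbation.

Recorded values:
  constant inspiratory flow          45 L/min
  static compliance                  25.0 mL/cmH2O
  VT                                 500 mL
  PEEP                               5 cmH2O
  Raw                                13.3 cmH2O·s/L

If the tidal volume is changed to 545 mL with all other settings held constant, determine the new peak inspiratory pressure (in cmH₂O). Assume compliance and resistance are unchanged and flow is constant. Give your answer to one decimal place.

Flow: 45 L/min ÷ 60 = 0.75 L/s.
PIP = Vt/C + R·V̇ + PEEP (constant-flow equation of motion).
Only the elastic term changes: ΔPIP = ΔVt / C = (545 − 500) / 25.0 = 1.8 cmH2O.
Original PIP = 500/25.0 + 13.3×0.75 + 5 = 34.975 cmH2O; new PIP = 34.975 + (1.8) = 36.775 cmH2O.

36.8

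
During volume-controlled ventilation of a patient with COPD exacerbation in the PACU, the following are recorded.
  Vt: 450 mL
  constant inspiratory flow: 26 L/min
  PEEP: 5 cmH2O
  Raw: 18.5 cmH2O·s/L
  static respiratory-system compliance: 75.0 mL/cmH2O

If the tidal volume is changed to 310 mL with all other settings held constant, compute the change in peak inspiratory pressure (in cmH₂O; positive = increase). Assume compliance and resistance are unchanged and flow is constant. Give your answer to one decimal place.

PIP = Vt/C + R·V̇ + PEEP (constant-flow equation of motion).
Only the elastic term changes: ΔPIP = ΔVt / C = (310 − 450) / 75.0 = -1.867 cmH2O.

-1.9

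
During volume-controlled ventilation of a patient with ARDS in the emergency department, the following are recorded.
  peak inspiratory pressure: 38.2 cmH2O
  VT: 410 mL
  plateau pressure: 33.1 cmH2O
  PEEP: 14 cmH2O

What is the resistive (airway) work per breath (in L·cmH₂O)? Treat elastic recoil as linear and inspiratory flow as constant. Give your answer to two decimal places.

2.09

With constant inspiratory flow the resistive pressure is constant at PIP − Pplat = 38.2 − 33.1 = 5.1 cmH2O, so resistive work = 5.1 × 0.410 = 2.091 L·cmH2O.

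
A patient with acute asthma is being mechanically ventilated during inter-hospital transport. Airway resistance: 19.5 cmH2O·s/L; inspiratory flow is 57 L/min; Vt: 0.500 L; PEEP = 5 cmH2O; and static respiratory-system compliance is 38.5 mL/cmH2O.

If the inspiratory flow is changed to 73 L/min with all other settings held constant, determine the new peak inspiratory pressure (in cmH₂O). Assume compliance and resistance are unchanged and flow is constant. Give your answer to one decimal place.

Flow: 57 L/min ÷ 60 = 0.95 L/s.
New flow: 73 L/min ÷ 60 = 1.2167 L/s.
PIP = Vt/C + R·V̇ + PEEP (constant-flow equation of motion).
Only the resistive term changes: ΔPIP = R × ΔV̇ = 19.5 × (1.2167 − 0.95) = 19.5 × 0.2667 = 5.201 cmH2O.
Original PIP = 500/38.5 + 19.5×0.95 + 5 = 36.512 cmH2O; new PIP = 36.512 + (5.201) = 41.713 cmH2O.

41.7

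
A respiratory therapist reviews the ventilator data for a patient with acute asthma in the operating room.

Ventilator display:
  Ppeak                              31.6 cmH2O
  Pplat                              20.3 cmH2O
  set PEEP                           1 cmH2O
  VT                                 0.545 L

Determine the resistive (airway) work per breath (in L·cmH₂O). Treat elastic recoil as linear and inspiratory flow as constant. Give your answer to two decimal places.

6.16

With constant inspiratory flow the resistive pressure is constant at PIP − Pplat = 31.6 − 20.3 = 11.3 cmH2O, so resistive work = 11.3 × 0.545 = 6.159 L·cmH2O.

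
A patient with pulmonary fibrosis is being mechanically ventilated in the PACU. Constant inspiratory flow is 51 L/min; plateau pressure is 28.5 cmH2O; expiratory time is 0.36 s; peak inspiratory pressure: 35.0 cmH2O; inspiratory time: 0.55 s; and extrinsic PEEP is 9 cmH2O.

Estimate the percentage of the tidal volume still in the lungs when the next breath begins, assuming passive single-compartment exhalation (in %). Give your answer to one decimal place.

Flow: 51 L/min ÷ 60 = 0.85 L/s.
Vt = flow × Ti = 0.85 L/s × 0.55 s × 1000 mL/L = 467.5 mL.
R = (PIP − Pplat)/V̇ = (35.0 − 28.5) / 0.85 = 6.5/0.85 = 7.647 cmH2O·s/L.
C = Vt/(Pplat − PEEP) = 467.5 / (28.5 − 9) = 467.5/19.5 = 23.974 mL/cmH2O.
τ = R × C = 7.647 × 0.02397 L/cmH2O = 0.1833 s.
Fraction remaining at end-expiration = e^(−Te/τ) = e^(−0.36/0.1833) = 0.1403 → 14.03%.

14.0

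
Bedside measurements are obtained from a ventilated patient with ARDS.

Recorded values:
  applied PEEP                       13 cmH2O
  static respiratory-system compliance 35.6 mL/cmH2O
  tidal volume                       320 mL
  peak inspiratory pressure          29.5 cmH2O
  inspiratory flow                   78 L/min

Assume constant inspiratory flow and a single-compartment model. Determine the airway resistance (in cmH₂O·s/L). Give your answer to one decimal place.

Flow: 78 L/min ÷ 60 = 1.3 L/s.
Equation of motion (constant flow): PIP = Vt/C + R·V̇ + PEEP.
R·V̇ = PIP − Vt/C − PEEP = 29.5 − 320/35.6 − 13 = 29.5 − 8.989 − 13 = 7.511 cmH2O.
R = 7.511 / 1.3 = 5.778 cmH2O·s/L.

5.8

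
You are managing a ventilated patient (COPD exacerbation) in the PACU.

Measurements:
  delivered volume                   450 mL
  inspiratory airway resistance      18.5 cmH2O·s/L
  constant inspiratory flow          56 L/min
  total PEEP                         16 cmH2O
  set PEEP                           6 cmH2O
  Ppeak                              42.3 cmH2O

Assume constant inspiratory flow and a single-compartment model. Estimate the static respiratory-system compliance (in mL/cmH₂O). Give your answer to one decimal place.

49.8

Flow: 56 L/min ÷ 60 = 0.9333 L/s.
Total PEEP = 16 cmH2O (set 6 + intrinsic 10); this is the baseline alveolar pressure.
Equation of motion (constant flow): PIP = Vt/C + R·V̇ + PEEP.
Vt/C = PIP − R·V̇ − PEEP = 42.3 − 18.5×0.9333 − 16 = 42.3 − 17.266 − 16 = 9.034 cmH2O.
C = Vt / 9.034 = 450 / 9.034 = 49.812 mL/cmH2O.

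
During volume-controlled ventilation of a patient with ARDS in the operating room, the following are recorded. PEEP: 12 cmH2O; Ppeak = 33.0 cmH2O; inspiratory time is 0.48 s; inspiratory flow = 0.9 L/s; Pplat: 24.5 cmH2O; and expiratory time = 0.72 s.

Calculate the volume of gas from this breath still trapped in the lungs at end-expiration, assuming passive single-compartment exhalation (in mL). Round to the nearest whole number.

48

Vt = flow × Ti = 0.9 L/s × 0.48 s × 1000 mL/L = 432.0 mL.
R = (PIP − Pplat)/V̇ = (33.0 − 24.5) / 0.9 = 8.5/0.9 = 9.444 cmH2O·s/L.
C = Vt/(Pplat − PEEP) = 432.0 / (24.5 − 12) = 432.0/12.5 = 34.56 mL/cmH2O.
τ = R × C = 9.444 × 0.03456 L/cmH2O = 0.3264 s.
Fraction remaining = e^(−Te/τ) = e^(−0.72/0.3264) = 0.1102.
Trapped volume = 432.0 × 0.1102 = 47.606 mL.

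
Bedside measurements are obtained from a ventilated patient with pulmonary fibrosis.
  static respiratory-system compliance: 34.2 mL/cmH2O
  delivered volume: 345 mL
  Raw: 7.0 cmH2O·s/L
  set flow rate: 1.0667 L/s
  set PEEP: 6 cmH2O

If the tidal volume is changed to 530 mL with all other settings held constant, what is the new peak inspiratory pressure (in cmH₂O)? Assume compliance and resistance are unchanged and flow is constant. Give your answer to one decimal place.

PIP = Vt/C + R·V̇ + PEEP (constant-flow equation of motion).
Only the elastic term changes: ΔPIP = ΔVt / C = (530 − 345) / 34.2 = 5.409 cmH2O.
Original PIP = 345/34.2 + 7.0×1.0667 + 6 = 23.555 cmH2O; new PIP = 23.555 + (5.409) = 28.964 cmH2O.

29.0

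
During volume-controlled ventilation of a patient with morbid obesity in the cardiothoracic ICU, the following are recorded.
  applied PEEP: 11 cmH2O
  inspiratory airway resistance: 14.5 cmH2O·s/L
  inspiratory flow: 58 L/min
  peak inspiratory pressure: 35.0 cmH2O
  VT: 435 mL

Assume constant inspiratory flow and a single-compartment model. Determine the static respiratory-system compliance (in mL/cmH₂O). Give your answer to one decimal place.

Flow: 58 L/min ÷ 60 = 0.9667 L/s.
Equation of motion (constant flow): PIP = Vt/C + R·V̇ + PEEP.
Vt/C = PIP − R·V̇ − PEEP = 35.0 − 14.5×0.9667 − 11 = 35.0 − 14.017 − 11 = 9.983 cmH2O.
C = Vt / 9.983 = 435 / 9.983 = 43.574 mL/cmH2O.

43.6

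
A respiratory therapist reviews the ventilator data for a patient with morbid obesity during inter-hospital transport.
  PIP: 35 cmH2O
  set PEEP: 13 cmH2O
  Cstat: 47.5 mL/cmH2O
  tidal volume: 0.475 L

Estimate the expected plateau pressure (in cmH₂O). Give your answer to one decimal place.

Pplat = PEEP + Vt / Cstat = 13 + 475 / 47.5 = 13 + 10.0 = 23.0 cmH2O.

23.0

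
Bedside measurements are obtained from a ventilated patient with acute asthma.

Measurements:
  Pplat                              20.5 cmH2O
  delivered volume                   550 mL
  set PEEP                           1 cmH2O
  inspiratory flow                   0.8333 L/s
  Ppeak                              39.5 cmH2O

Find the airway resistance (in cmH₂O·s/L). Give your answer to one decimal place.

Raw = (PIP − Pplat) / flow = (39.5 − 20.5) / 0.8333 = 19.0 / 0.8333 = 22.801 cmH2O·s/L.

22.8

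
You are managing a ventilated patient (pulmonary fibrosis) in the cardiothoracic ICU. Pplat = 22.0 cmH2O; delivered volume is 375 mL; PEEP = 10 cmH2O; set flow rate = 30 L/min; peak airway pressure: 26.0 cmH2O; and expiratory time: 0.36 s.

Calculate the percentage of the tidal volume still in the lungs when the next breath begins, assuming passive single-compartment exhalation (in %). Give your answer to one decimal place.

Flow: 30 L/min ÷ 60 = 0.5 L/s.
R = (PIP − Pplat)/V̇ = (26.0 − 22.0) / 0.5 = 4.0/0.5 = 8.0 cmH2O·s/L.
C = Vt/(Pplat − PEEP) = 375.0 / (22.0 − 10) = 375.0/12.0 = 31.25 mL/cmH2O.
τ = R × C = 8.0 × 0.03125 L/cmH2O = 0.25 s.
Fraction remaining at end-expiration = e^(−Te/τ) = e^(−0.36/0.25) = 0.2369 → 23.69%.

23.7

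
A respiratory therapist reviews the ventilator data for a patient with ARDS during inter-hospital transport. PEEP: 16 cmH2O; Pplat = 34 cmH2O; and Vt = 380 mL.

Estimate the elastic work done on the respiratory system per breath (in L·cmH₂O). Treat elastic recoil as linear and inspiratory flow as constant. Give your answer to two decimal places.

Elastic work ≈ ½ × (Pplat − PEEP) × Vt = 0.5 × (34 − 16) × 0.380 L = 0.5 × 18.0 × 0.380 = 3.42 L·cmH2O.

3.42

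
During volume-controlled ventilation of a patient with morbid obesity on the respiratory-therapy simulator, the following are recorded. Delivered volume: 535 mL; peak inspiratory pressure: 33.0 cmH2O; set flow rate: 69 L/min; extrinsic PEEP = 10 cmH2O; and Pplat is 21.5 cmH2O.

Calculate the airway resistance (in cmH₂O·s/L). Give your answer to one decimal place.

10.0

Flow: 69 L/min ÷ 60 = 1.15 L/s.
Raw = (PIP − Pplat) / flow = (33.0 − 21.5) / 1.15 = 11.5 / 1.15 = 10.0 cmH2O·s/L.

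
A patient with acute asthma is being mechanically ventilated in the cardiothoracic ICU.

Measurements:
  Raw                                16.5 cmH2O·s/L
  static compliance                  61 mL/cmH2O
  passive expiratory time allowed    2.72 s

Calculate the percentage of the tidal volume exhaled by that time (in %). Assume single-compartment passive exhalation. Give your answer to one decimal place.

93.3

τ = R × C = 16.5 × 61 mL/cmH2O = 16.5 × 0.061 L/cmH2O = 1.007 s.
Passive exhalation: V(t)/V₀ = e^(−t/τ) = e^(−2.72/1.007) = 0.06713.
Fraction exhaled = 1 − 0.06713 = 0.9329 → 93.29%.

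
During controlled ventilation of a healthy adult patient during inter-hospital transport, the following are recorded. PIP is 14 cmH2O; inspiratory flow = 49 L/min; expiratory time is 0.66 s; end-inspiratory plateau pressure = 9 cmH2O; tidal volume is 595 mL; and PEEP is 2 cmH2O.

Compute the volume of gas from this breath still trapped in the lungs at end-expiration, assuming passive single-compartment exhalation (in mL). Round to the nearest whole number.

Flow: 49 L/min ÷ 60 = 0.8167 L/s.
R = (PIP − Pplat)/V̇ = (14 − 9) / 0.8167 = 5.0/0.8167 = 6.122 cmH2O·s/L.
C = Vt/(Pplat − PEEP) = 595.0 / (9 − 2) = 595.0/7.0 = 85.0 mL/cmH2O.
τ = R × C = 6.122 × 0.085 L/cmH2O = 0.5204 s.
Fraction remaining = e^(−Te/τ) = e^(−0.66/0.5204) = 0.2813.
Trapped volume = 595.0 × 0.2813 = 167.37 mL.

167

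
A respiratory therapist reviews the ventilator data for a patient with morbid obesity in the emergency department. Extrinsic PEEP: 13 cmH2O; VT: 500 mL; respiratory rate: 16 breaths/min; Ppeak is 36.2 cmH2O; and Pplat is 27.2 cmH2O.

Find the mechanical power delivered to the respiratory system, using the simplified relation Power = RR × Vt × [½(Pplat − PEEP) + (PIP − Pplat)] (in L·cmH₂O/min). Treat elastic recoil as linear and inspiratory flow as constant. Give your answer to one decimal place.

Per-breath work = Vt × [½(Pplat−PEEP) + (PIP−Pplat)] = 0.500 × [0.5×14.2 + 9.0] = 0.500 × 16.1 = 8.05 L·cmH2O.
Power = 16 × 8.05 = 128.8 L·cmH2O/min.

128.8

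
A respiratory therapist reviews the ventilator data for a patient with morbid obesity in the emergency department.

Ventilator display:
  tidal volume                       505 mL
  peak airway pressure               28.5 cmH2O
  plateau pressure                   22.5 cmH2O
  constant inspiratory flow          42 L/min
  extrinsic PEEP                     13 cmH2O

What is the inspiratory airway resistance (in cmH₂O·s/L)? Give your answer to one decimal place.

Flow: 42 L/min ÷ 60 = 0.7 L/s.
Raw = (PIP − Pplat) / flow = (28.5 − 22.5) / 0.7 = 6.0 / 0.7 = 8.571 cmH2O·s/L.

8.6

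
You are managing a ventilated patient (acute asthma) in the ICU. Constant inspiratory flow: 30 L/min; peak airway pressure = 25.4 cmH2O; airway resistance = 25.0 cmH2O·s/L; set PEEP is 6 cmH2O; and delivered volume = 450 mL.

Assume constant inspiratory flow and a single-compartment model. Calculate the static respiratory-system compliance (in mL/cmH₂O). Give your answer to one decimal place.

65.2

Flow: 30 L/min ÷ 60 = 0.5 L/s.
Equation of motion (constant flow): PIP = Vt/C + R·V̇ + PEEP.
Vt/C = PIP − R·V̇ − PEEP = 25.4 − 25.0×0.5 − 6 = 25.4 − 12.5 − 6 = 6.9 cmH2O.
C = Vt / 6.9 = 450 / 6.9 = 65.217 mL/cmH2O.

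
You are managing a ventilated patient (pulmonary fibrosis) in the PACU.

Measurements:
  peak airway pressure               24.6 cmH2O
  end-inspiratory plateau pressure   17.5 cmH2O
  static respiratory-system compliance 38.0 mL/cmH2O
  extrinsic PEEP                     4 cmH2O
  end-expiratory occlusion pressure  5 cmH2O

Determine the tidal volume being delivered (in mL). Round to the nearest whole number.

End-expiratory occlusion gives total PEEP = 5 cmH2O (intrinsic PEEP = 5 − 4 = 1). Use total PEEP for the elastic gradient.
Vt = Cstat × (Pplat − PEEPtotal) = 38.0 × (17.5 − 5) = 38.0 × 12.5 = 475.0 mL.

475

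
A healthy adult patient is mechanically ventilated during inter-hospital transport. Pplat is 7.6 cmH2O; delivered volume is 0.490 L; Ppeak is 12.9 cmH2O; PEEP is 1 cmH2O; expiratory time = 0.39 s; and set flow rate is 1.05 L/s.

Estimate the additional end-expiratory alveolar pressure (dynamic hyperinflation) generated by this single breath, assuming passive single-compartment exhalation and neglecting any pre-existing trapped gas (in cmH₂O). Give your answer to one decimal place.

2.3

R = (PIP − Pplat)/V̇ = (12.9 − 7.6) / 1.05 = 5.3/1.05 = 5.048 cmH2O·s/L.
C = Vt/(Pplat − PEEP) = 490.0 / (7.6 − 1) = 490.0/6.6 = 74.242 mL/cmH2O.
τ = R × C = 5.048 × 0.07424 L/cmH2O = 0.3748 s.
Fraction remaining = e^(−Te/τ) = e^(−0.39/0.3748) = 0.3533; trapped volume = 490.0 × 0.3533 = 173.12 mL.
Additional alveolar pressure from trapping ≈ V_trapped / C = 173.12 / 74.242 = 2.332 cmH2O.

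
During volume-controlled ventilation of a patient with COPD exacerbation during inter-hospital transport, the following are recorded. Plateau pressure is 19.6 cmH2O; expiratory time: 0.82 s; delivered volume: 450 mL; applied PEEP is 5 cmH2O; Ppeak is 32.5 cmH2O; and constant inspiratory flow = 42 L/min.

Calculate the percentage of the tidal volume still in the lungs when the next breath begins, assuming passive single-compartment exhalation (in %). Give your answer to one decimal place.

23.6

Flow: 42 L/min ÷ 60 = 0.7 L/s.
R = (PIP − Pplat)/V̇ = (32.5 − 19.6) / 0.7 = 12.9/0.7 = 18.429 cmH2O·s/L.
C = Vt/(Pplat − PEEP) = 450.0 / (19.6 − 5) = 450.0/14.6 = 30.822 mL/cmH2O.
τ = R × C = 18.429 × 0.03082 L/cmH2O = 0.568 s.
Fraction remaining at end-expiration = e^(−Te/τ) = e^(−0.82/0.568) = 0.2361 → 23.61%.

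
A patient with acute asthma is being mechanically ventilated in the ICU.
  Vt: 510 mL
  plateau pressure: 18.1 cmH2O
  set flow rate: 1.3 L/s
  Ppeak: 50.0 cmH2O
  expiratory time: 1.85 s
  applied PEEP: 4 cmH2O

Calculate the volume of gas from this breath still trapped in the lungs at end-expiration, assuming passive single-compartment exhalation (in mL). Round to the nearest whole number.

R = (PIP − Pplat)/V̇ = (50.0 − 18.1) / 1.3 = 31.9/1.3 = 24.538 cmH2O·s/L.
C = Vt/(Pplat − PEEP) = 510.0 / (18.1 − 4) = 510.0/14.1 = 36.17 mL/cmH2O.
τ = R × C = 24.538 × 0.03617 L/cmH2O = 0.8875 s.
Fraction remaining = e^(−Te/τ) = e^(−1.85/0.8875) = 0.1244.
Trapped volume = 510.0 × 0.1244 = 63.444 mL.

63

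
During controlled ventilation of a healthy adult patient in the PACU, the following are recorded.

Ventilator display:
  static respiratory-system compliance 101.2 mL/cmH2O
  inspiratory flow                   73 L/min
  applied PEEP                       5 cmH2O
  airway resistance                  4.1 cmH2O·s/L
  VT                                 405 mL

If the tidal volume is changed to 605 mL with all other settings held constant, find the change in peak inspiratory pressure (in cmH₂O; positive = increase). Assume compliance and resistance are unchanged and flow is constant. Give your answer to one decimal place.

2.0

PIP = Vt/C + R·V̇ + PEEP (constant-flow equation of motion).
Only the elastic term changes: ΔPIP = ΔVt / C = (605 − 405) / 101.2 = 1.976 cmH2O.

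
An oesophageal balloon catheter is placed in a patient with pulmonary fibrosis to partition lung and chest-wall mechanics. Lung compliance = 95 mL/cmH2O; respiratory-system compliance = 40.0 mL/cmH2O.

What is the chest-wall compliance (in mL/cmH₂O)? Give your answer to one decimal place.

69.1

1/Ccw = 1/Crs − 1/CL.
1/Ccw = 1/40.0 − 1/95 = 0.01447.
Ccw = 69.109 mL/cmH2O.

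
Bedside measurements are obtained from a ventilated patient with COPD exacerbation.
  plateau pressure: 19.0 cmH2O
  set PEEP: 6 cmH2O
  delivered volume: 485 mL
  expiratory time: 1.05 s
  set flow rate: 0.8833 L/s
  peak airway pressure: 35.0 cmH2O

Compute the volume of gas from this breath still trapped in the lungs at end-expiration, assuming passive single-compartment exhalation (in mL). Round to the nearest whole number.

103

R = (PIP − Pplat)/V̇ = (35.0 − 19.0) / 0.8833 = 16.0/0.8833 = 18.114 cmH2O·s/L.
C = Vt/(Pplat − PEEP) = 485.0 / (19.0 − 6) = 485.0/13.0 = 37.308 mL/cmH2O.
τ = R × C = 18.114 × 0.03731 L/cmH2O = 0.6758 s.
Fraction remaining = e^(−Te/τ) = e^(−1.05/0.6758) = 0.2115.
Trapped volume = 485.0 × 0.2115 = 102.58 mL.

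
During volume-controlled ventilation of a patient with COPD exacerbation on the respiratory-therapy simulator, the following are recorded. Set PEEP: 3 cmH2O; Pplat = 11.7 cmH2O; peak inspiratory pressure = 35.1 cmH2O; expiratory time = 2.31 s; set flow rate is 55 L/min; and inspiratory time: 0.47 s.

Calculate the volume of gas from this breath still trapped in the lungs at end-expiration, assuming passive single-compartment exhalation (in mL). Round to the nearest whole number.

Flow: 55 L/min ÷ 60 = 0.9167 L/s.
Vt = flow × Ti = 0.9167 L/s × 0.47 s × 1000 mL/L = 430.85 mL.
R = (PIP − Pplat)/V̇ = (35.1 − 11.7) / 0.9167 = 23.4/0.9167 = 25.526 cmH2O·s/L.
C = Vt/(Pplat − PEEP) = 430.85 / (11.7 − 3) = 430.85/8.7 = 49.523 mL/cmH2O.
τ = R × C = 25.526 × 0.04952 L/cmH2O = 1.264 s.
Fraction remaining = e^(−Te/τ) = e^(−2.31/1.264) = 0.1608.
Trapped volume = 430.85 × 0.1608 = 69.281 mL.

69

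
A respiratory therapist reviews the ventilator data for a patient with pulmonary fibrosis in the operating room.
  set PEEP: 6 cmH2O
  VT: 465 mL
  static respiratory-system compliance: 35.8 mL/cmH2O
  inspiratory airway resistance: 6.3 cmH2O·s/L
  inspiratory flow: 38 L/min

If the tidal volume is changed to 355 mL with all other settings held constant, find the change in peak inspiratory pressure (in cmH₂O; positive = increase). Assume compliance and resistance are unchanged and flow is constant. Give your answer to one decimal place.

-3.1

PIP = Vt/C + R·V̇ + PEEP (constant-flow equation of motion).
Only the elastic term changes: ΔPIP = ΔVt / C = (355 − 465) / 35.8 = -3.073 cmH2O.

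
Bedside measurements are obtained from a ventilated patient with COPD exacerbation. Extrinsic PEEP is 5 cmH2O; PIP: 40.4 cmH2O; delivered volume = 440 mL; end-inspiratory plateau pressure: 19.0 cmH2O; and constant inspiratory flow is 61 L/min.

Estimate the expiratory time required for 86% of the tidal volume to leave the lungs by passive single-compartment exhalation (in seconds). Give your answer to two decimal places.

1.30

Flow: 61 L/min ÷ 60 = 1.0167 L/s.
R = (PIP − Pplat)/V̇ = (40.4 − 19.0) / 1.0167 = 21.4/1.0167 = 21.048 cmH2O·s/L.
C = Vt/(Pplat − PEEP) = 440.0 / (19.0 − 5) = 440.0/14.0 = 31.429 mL/cmH2O.
τ = R × C = 21.048 × 0.03143 L/cmH2O = 0.6615 s.
t = −τ·ln(1 − 0.86) = −0.6615·ln(0.14) = 1.301 s.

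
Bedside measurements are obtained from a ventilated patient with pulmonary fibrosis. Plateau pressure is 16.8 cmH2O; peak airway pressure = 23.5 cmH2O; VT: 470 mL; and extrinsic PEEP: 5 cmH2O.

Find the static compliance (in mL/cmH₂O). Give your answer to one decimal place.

Cstat = Vt / (Pplat − PEEP) = 470 / (16.8 − 5) = 470 / 11.8 = 39.831 mL/cmH2O.

39.8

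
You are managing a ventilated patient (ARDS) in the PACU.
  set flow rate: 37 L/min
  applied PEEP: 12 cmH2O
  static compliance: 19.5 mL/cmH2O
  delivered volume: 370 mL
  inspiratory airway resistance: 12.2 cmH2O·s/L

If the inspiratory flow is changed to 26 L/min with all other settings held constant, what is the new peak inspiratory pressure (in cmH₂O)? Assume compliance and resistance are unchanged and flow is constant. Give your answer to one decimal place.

36.3

Flow: 37 L/min ÷ 60 = 0.6167 L/s.
New flow: 26 L/min ÷ 60 = 0.4333 L/s.
PIP = Vt/C + R·V̇ + PEEP (constant-flow equation of motion).
Only the resistive term changes: ΔPIP = R × ΔV̇ = 12.2 × (0.4333 − 0.6167) = 12.2 × -0.1834 = -2.237 cmH2O.
Original PIP = 370/19.5 + 12.2×0.6167 + 12 = 38.498 cmH2O; new PIP = 38.498 + (-2.237) = 36.261 cmH2O.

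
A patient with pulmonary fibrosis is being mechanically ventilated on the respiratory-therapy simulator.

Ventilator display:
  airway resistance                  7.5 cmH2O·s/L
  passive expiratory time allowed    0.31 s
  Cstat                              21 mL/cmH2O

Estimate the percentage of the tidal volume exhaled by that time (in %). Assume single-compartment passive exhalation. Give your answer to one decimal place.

τ = R × C = 7.5 × 21 mL/cmH2O = 7.5 × 0.021 L/cmH2O = 0.1575 s.
Passive exhalation: V(t)/V₀ = e^(−t/τ) = e^(−0.31/0.1575) = 0.1397.
Fraction exhaled = 1 − 0.1397 = 0.8603 → 86.03%.

86.0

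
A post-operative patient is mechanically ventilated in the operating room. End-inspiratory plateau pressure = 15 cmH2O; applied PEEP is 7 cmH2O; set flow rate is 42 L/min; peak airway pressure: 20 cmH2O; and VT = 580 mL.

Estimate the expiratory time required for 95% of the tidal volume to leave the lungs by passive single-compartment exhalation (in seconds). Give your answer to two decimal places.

Flow: 42 L/min ÷ 60 = 0.7 L/s.
R = (PIP − Pplat)/V̇ = (20 − 15) / 0.7 = 5.0/0.7 = 7.143 cmH2O·s/L.
C = Vt/(Pplat − PEEP) = 580.0 / (15 − 7) = 580.0/8.0 = 72.5 mL/cmH2O.
τ = R × C = 7.143 × 0.0725 L/cmH2O = 0.5179 s.
t = −τ·ln(1 − 0.95) = −0.5179·ln(0.05) = 1.551 s.

1.55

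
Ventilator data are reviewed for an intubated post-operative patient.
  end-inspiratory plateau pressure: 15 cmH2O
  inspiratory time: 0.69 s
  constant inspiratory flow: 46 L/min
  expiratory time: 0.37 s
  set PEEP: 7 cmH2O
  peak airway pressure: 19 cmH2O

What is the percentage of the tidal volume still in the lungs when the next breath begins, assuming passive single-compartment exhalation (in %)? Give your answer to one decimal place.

34.2

Flow: 46 L/min ÷ 60 = 0.7667 L/s.
Vt = flow × Ti = 0.7667 L/s × 0.69 s × 1000 mL/L = 529.02 mL.
R = (PIP − Pplat)/V̇ = (19 − 15) / 0.7667 = 4.0/0.7667 = 5.217 cmH2O·s/L.
C = Vt/(Pplat − PEEP) = 529.02 / (15 − 7) = 529.02/8.0 = 66.128 mL/cmH2O.
τ = R × C = 5.217 × 0.06613 L/cmH2O = 0.345 s.
Fraction remaining at end-expiration = e^(−Te/τ) = e^(−0.37/0.345) = 0.3422 → 34.22%.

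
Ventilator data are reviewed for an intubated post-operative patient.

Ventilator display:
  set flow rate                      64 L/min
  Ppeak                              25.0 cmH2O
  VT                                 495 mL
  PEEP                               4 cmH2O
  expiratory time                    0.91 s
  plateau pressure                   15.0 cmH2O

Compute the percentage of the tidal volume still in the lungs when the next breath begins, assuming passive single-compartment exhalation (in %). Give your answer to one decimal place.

Flow: 64 L/min ÷ 60 = 1.0667 L/s.
R = (PIP − Pplat)/V̇ = (25.0 − 15.0) / 1.0667 = 10.0/1.0667 = 9.375 cmH2O·s/L.
C = Vt/(Pplat − PEEP) = 495.0 / (15.0 − 4) = 495.0/11.0 = 45.0 mL/cmH2O.
τ = R × C = 9.375 × 0.045 L/cmH2O = 0.4219 s.
Fraction remaining at end-expiration = e^(−Te/τ) = e^(−0.91/0.4219) = 0.1157 → 11.57%.

11.6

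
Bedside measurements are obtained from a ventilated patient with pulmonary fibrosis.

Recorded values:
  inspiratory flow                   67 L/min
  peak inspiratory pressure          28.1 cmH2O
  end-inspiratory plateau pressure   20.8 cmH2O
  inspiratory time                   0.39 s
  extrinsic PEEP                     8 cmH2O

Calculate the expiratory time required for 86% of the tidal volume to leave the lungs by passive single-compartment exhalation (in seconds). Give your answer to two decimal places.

Flow: 67 L/min ÷ 60 = 1.1167 L/s.
Vt = flow × Ti = 1.1167 L/s × 0.39 s × 1000 mL/L = 435.51 mL.
R = (PIP − Pplat)/V̇ = (28.1 − 20.8) / 1.1167 = 7.3/1.1167 = 6.537 cmH2O·s/L.
C = Vt/(Pplat − PEEP) = 435.51 / (20.8 − 8) = 435.51/12.8 = 34.024 mL/cmH2O.
τ = R × C = 6.537 × 0.03402 L/cmH2O = 0.2224 s.
t = −τ·ln(1 − 0.86) = −0.2224·ln(0.14) = 0.4373 s.

0.44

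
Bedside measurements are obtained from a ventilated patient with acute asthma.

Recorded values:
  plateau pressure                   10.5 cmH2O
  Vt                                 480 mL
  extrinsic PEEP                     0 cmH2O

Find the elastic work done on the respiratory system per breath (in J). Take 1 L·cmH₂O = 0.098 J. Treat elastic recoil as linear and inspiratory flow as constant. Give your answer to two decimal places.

Elastic work ≈ ½ × (Pplat − PEEP) × Vt = 0.5 × (10.5 − 0) × 0.480 L = 0.5 × 10.5 × 0.480 = 2.52 L·cmH2O.
× 0.098 J/(L·cmH2O) → 0.247 J.

0.25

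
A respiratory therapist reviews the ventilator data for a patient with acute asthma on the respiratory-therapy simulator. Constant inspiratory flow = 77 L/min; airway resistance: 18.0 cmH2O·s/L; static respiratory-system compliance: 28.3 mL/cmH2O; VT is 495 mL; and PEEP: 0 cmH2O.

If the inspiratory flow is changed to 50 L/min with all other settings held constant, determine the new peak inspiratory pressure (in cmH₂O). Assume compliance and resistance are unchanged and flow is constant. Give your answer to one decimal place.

32.5

Flow: 77 L/min ÷ 60 = 1.2833 L/s.
New flow: 50 L/min ÷ 60 = 0.8333 L/s.
PIP = Vt/C + R·V̇ + PEEP (constant-flow equation of motion).
Only the resistive term changes: ΔPIP = R × ΔV̇ = 18.0 × (0.8333 − 1.2833) = 18.0 × -0.45 = -8.1 cmH2O.
Original PIP = 495/28.3 + 18.0×1.2833 + 0 = 40.591 cmH2O; new PIP = 40.591 + (-8.1) = 32.491 cmH2O.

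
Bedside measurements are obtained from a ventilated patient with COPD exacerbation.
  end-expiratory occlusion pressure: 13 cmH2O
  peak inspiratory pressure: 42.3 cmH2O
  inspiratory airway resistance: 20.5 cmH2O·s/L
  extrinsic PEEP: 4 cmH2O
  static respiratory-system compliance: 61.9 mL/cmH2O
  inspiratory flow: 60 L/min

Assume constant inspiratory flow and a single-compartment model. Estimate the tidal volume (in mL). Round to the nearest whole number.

Flow: 60 L/min ÷ 60 = 1 L/s.
Total PEEP = 13 cmH2O (set 4 + intrinsic 9); this is the baseline alveolar pressure.
Equation of motion (constant flow): PIP = Vt/C + R·V̇ + PEEP.
Vt/C = PIP − R·V̇ − PEEP = 42.3 − 20.5 − 13 = 8.8 cmH2O.
Vt = C × 8.8 = 61.9 × 8.8 = 544.72 mL.

545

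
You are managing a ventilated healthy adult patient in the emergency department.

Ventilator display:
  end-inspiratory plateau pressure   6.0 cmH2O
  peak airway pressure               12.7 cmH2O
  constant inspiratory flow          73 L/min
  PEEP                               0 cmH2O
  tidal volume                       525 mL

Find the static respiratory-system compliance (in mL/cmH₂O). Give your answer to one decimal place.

Cstat = Vt / (Pplat − PEEP) = 525 / (6.0 − 0) = 525 / 6.0 = 87.5 mL/cmH2O.

87.5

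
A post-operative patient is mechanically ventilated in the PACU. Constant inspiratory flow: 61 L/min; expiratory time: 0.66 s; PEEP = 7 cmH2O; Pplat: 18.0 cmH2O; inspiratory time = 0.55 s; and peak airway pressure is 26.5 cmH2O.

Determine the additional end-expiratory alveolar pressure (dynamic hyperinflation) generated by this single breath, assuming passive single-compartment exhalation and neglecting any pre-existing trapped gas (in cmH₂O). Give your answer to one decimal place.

2.3

Flow: 61 L/min ÷ 60 = 1.0167 L/s.
Vt = flow × Ti = 1.0167 L/s × 0.55 s × 1000 mL/L = 559.19 mL.
R = (PIP − Pplat)/V̇ = (26.5 − 18.0) / 1.0167 = 8.5/1.0167 = 8.36 cmH2O·s/L.
C = Vt/(Pplat − PEEP) = 559.19 / (18.0 − 7) = 559.19/11.0 = 50.835 mL/cmH2O.
τ = R × C = 8.36 × 0.05084 L/cmH2O = 0.425 s.
Fraction remaining = e^(−Te/τ) = e^(−0.66/0.425) = 0.2116; trapped volume = 559.19 × 0.2116 = 118.32 mL.
Additional alveolar pressure from trapping ≈ V_trapped / C = 118.32 / 50.835 = 2.328 cmH2O.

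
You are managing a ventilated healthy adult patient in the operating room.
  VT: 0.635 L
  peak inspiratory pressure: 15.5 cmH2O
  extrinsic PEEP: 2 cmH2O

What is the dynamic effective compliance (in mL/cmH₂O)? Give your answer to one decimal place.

Dynamic compliance = Vt / (PIP − PEEP) = 635 / (15.5 − 2) = 635 / 13.5 = 47.037 mL/cmH2O.

47.0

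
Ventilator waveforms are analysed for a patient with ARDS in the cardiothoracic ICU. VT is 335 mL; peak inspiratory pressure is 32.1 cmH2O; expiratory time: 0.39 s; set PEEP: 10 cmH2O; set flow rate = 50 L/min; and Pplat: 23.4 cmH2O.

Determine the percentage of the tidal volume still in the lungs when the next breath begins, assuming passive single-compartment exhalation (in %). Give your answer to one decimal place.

22.4

Flow: 50 L/min ÷ 60 = 0.8333 L/s.
R = (PIP − Pplat)/V̇ = (32.1 − 23.4) / 0.8333 = 8.7/0.8333 = 10.44 cmH2O·s/L.
C = Vt/(Pplat − PEEP) = 335.0 / (23.4 − 10) = 335.0/13.4 = 25.0 mL/cmH2O.
τ = R × C = 10.44 × 0.025 L/cmH2O = 0.261 s.
Fraction remaining at end-expiration = e^(−Te/τ) = e^(−0.39/0.261) = 0.2244 → 22.44%.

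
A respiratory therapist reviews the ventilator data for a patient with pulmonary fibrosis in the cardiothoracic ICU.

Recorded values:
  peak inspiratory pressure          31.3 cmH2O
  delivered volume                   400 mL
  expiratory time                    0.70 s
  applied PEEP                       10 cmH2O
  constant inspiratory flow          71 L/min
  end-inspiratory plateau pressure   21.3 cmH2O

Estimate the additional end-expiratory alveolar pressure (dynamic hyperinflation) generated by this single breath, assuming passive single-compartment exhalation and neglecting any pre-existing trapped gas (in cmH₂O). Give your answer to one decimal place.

1.1

Flow: 71 L/min ÷ 60 = 1.1833 L/s.
R = (PIP − Pplat)/V̇ = (31.3 − 21.3) / 1.1833 = 10.0/1.1833 = 8.451 cmH2O·s/L.
C = Vt/(Pplat − PEEP) = 400.0 / (21.3 − 10) = 400.0/11.3 = 35.398 mL/cmH2O.
τ = R × C = 8.451 × 0.0354 L/cmH2O = 0.2992 s.
Fraction remaining = e^(−Te/τ) = e^(−0.70/0.2992) = 0.09637; trapped volume = 400.0 × 0.09637 = 38.548 mL.
Additional alveolar pressure from trapping ≈ V_trapped / C = 38.548 / 35.398 = 1.089 cmH2O.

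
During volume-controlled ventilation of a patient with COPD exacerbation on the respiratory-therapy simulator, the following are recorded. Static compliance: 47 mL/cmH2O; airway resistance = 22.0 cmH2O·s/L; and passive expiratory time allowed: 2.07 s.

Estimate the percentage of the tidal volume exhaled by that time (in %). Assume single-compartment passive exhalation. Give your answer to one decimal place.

τ = R × C = 22.0 × 47 mL/cmH2O = 22.0 × 0.047 L/cmH2O = 1.034 s.
Passive exhalation: V(t)/V₀ = e^(−t/τ) = e^(−2.07/1.034) = 0.1351.
Fraction exhaled = 1 − 0.1351 = 0.8649 → 86.49%.

86.5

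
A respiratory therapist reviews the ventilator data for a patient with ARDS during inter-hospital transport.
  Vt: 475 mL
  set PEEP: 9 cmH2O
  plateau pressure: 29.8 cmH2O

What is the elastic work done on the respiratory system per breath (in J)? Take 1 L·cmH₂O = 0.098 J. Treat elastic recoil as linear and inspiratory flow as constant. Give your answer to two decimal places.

Elastic work ≈ ½ × (Pplat − PEEP) × Vt = 0.5 × (29.8 − 9) × 0.475 L = 0.5 × 20.8 × 0.475 = 4.94 L·cmH2O.
× 0.098 J/(L·cmH2O) → 0.4841 J.

0.48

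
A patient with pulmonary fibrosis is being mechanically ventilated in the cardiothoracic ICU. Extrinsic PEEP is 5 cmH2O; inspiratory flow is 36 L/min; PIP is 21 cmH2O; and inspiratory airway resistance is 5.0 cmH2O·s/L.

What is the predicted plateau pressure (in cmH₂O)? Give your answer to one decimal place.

18.0

Flow: 36 L/min ÷ 60 = 0.6 L/s.
Pplat = PIP − Raw × flow = 21 − 5.0 × 0.6 = 21 − 3.0 = 18.0 cmH2O.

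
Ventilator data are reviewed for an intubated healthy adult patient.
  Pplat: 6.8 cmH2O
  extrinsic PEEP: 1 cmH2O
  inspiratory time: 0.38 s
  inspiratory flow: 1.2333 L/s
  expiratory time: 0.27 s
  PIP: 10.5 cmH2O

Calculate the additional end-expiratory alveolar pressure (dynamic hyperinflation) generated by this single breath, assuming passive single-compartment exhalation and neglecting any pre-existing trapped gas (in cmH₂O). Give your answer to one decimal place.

1.9

Vt = flow × Ti = 1.2333 L/s × 0.38 s × 1000 mL/L = 468.65 mL.
R = (PIP − Pplat)/V̇ = (10.5 − 6.8) / 1.2333 = 3.7/1.2333 = 3.0 cmH2O·s/L.
C = Vt/(Pplat − PEEP) = 468.65 / (6.8 − 1) = 468.65/5.8 = 80.802 mL/cmH2O.
τ = R × C = 3.0 × 0.0808 L/cmH2O = 0.2424 s.
Fraction remaining = e^(−Te/τ) = e^(−0.27/0.2424) = 0.3283; trapped volume = 468.65 × 0.3283 = 153.86 mL.
Additional alveolar pressure from trapping ≈ V_trapped / C = 153.86 / 80.802 = 1.904 cmH2O.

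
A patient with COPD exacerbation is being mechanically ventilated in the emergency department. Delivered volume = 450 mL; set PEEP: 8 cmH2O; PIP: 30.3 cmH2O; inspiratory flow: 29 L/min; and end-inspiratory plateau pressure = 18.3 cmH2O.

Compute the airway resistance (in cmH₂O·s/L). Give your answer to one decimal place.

Flow: 29 L/min ÷ 60 = 0.4833 L/s.
Raw = (PIP − Pplat) / flow = (30.3 − 18.3) / 0.4833 = 12.0 / 0.4833 = 24.829 cmH2O·s/L.

24.8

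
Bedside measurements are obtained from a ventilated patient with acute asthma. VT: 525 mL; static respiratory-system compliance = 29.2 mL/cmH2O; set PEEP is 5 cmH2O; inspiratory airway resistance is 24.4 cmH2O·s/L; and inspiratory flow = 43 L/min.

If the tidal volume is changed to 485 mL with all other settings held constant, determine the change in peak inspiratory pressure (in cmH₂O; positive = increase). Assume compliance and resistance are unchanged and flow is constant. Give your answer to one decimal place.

-1.4

PIP = Vt/C + R·V̇ + PEEP (constant-flow equation of motion).
Only the elastic term changes: ΔPIP = ΔVt / C = (485 − 525) / 29.2 = -1.37 cmH2O.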